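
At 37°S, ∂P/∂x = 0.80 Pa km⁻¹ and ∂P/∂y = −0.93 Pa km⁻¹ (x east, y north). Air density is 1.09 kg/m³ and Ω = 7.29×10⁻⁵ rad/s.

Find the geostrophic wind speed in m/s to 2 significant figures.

Coriolis parameter at 37°S:
f = 2Ω sin φ = 2 × 7.29×10⁻⁵ × sin 37° = 8.77×10⁻⁵ s⁻¹
In the Southern Hemisphere f is negative: f = −8.77×10⁻⁵ s⁻¹.
Component geostrophic relations (x east, y north):
u_g = −(1/(fρ)) ∂P/∂y,  v_g = (1/(fρ)) ∂P/∂x
u_g = −(−0.93×10⁻³)/(−8.77×10⁻⁵ × 1.09) = −9.72 m/s;  v_g = (0.80×10⁻³)/(−8.77×10⁻⁵ × 1.09) = −8.36 m/s
|V_g| = √(u_g² + v_g²) = 12.8 m/s

13 m/s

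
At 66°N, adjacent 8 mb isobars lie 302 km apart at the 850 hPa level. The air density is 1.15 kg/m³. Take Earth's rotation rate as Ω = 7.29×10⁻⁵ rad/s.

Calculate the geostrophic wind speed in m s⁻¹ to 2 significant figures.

17 m s⁻¹

Coriolis parameter at 66°N:
f = 2Ω sin φ = 2 × 7.29×10⁻⁵ × sin 66° = 1.33×10⁻⁴ s⁻¹
Pressure gradient: |∂P/∂n| = 800 Pa / 302000 m = 2.65×10⁻³ Pa/m
Geostrophic balance (pressure-gradient force = Coriolis force):
V_g = (1/(fρ)) |∂P/∂n| = 2.65×10⁻³ / (1.33×10⁻⁴ × 1.15) = 17.3 m/s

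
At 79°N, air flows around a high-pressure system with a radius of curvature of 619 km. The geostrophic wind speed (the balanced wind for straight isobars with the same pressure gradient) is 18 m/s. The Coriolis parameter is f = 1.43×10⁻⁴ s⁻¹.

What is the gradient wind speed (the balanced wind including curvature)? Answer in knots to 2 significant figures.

49 knots

Around a high, pressure-gradient force acts outward with centrifugal, so Coriolis balances both:
fV = (1/ρ)|∂P/∂n| + V²/R  →  V² − fR·V + fR·V_g = 0
With fR = 1.43×10⁻⁴ × 619×10³ m = 88.5 m/s:
V = [fR − √((fR)² − 4 fR V_g)]/2 = [88.5 − √(88.5² − 4×88.5×18)]/2 = 25.1 m/s
Supergeostrophic (V > V_g = 18 m/s), as expected around a high.
Converting: 25.1 m/s × 1.944 = 49 knots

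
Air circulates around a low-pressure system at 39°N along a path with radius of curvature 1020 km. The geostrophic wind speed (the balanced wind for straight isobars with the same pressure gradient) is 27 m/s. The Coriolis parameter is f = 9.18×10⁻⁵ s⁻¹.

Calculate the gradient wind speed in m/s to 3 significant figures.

Around a low, centrifugal force acts outward with Coriolis, so pressure-gradient force balances both:
(1/ρ)|∂P/∂n| = fV + V²/R  →  V² + fR·V − fR·V_g = 0
With fR = 9.18×10⁻⁵ × 1020×10³ m = 93.6 m/s:
V = [−fR + √((fR)² + 4 fR V_g)]/2 = [−93.6 + √(93.6² + 4×93.6×27)]/2 = 21.9 m/s
Subgeostrophic (V < V_g = 27 m/s), as expected around a low.

21.9 m/s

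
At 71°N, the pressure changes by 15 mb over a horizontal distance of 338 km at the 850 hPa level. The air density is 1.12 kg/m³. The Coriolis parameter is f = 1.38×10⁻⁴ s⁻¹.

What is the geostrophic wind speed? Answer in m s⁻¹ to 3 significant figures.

Pressure gradient: |∂P/∂n| = 1500 Pa / 338000 m = 4.44×10⁻³ Pa/m
Geostrophic balance (pressure-gradient force = Coriolis force):
V_g = (1/(fρ)) |∂P/∂n| = 4.44×10⁻³ / (1.38×10⁻⁴ × 1.12) = 28.7 m/s

28.7 m s⁻¹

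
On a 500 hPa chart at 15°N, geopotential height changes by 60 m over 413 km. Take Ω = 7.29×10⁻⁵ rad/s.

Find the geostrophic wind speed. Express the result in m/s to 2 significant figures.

38 m/s

Coriolis parameter at 15°N:
f = 2Ω sin φ = 2 × 7.29×10⁻⁵ × sin 15° = 3.77×10⁻⁵ s⁻¹
Height gradient: |∂Z/∂n| = 60 m / 413000 m = 1.45×10⁻⁴
On a pressure surface, geostrophic balance gives V_g = (g/f)|∂Z/∂n|:
V_g = 9.81 × 1.45×10⁻⁴ / 3.77×10⁻⁵ = 37.8 m/s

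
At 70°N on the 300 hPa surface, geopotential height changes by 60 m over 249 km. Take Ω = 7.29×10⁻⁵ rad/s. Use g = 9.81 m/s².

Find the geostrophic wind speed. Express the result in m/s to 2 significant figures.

Coriolis parameter at 70°N:
f = 2Ω sin φ = 2 × 7.29×10⁻⁵ × sin 70° = 1.37×10⁻⁴ s⁻¹
Height gradient: |∂Z/∂n| = 60 m / 249000 m = 2.41×10⁻⁴
On a pressure surface, geostrophic balance gives V_g = (g/f)|∂Z/∂n|:
V_g = 9.81 × 2.41×10⁻⁴ / 1.37×10⁻⁴ = 17.3 m/s

17 m/s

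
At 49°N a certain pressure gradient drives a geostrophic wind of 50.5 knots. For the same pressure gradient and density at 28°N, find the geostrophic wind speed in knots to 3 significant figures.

With the same pressure gradient and density, V_g ∝ 1/f ∝ 1/sin φ.
V₂ = V₁ · sin φ₁ / sin φ₂ = 50.5 × sin 49° / sin 28°
V₂ = 50.5 × 0.7547/0.4695 = 81.2 knots

81.2 knots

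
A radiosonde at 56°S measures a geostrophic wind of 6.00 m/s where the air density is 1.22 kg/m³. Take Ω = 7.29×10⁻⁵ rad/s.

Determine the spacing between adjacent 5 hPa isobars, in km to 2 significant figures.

Coriolis parameter at 56°S:
f = 2Ω sin φ = 2 × 7.29×10⁻⁵ × sin 56° = 1.21×10⁻⁴ s⁻¹
Geostrophic balance rearranged: |∂P/∂n| = f ρ V_g
|∂P/∂n| = 1.21×10⁻⁴ × 1.22 × 6.00 = 8.85×10⁻⁴ Pa/m
Isobar spacing: Δn = ΔP/|∂P/∂n| = 500 Pa / 8.85×10⁻⁴ Pa/m = 565102 m ≈ 570 km

570 km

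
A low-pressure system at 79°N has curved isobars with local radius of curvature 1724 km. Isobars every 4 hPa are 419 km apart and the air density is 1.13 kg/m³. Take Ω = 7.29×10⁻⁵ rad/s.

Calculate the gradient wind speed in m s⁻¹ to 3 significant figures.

5.77 m s⁻¹

Coriolis parameter at 79°N:
f = 2Ω sin φ = 2 × 7.29×10⁻⁵ × sin 79° = 1.43×10⁻⁴ s⁻¹
Pressure gradient: |∂P/∂n| = 400 Pa / 419000 m = 9.55×10⁻⁴ Pa/m
Geostrophic speed: V_g = |∂P/∂n|/(fρ) = 9.55×10⁻⁴/(1.43×10⁻⁴ × 1.13) = 5.90 m/s
Around a low, centrifugal force acts outward with Coriolis, so pressure-gradient force balances both:
(1/ρ)|∂P/∂n| = fV + V²/R  →  V² + fR·V − fR·V_g = 0
With fR = 1.43×10⁻⁴ × 1724×10³ m = 247 m/s:
V = [−fR + √((fR)² + 4 fR V_g)]/2 = [−247 + √(247² + 4×247×5.9)]/2 = 5.77 m/s
Subgeostrophic (V < V_g = 5.9 m/s), as expected around a low.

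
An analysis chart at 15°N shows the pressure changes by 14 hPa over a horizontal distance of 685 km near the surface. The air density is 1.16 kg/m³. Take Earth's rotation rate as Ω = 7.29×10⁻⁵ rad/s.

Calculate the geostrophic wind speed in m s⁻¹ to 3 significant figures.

46.7 m s⁻¹

Coriolis parameter at 15°N:
f = 2Ω sin φ = 2 × 7.29×10⁻⁵ × sin 15° = 3.77×10⁻⁵ s⁻¹
Pressure gradient: |∂P/∂n| = 1400 Pa / 685000 m = 2.04×10⁻³ Pa/m
Geostrophic balance (pressure-gradient force = Coriolis force):
V_g = (1/(fρ)) |∂P/∂n| = 2.04×10⁻³ / (3.77×10⁻⁵ × 1.16) = 46.7 m/s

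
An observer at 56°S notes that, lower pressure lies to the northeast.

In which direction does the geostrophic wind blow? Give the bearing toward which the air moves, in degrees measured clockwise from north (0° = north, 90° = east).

315°

The pressure-gradient force points toward the northeast (bearing 045°).
Geostrophic balance: in the Southern Hemisphere the Coriolis force deflects motion to the left, so the geostrophic wind blows 90° to the left of the pressure-gradient force (low pressure on the right).
Rotating 045° by 90° counterclockwise gives 315° — the wind blows toward the northwest.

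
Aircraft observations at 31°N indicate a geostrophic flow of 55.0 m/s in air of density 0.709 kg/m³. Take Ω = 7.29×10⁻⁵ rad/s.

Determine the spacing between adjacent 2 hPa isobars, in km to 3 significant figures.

68.3 km

Coriolis parameter at 31°N:
f = 2Ω sin φ = 2 × 7.29×10⁻⁵ × sin 31° = 7.51×10⁻⁵ s⁻¹
Geostrophic balance rearranged: |∂P/∂n| = f ρ V_g
|∂P/∂n| = 7.51×10⁻⁵ × 0.709 × 55.0 = 2.93×10⁻³ Pa/m
Isobar spacing: Δn = ΔP/|∂P/∂n| = 200 Pa / 2.93×10⁻³ Pa/m = 68301 m ≈ 68.3 km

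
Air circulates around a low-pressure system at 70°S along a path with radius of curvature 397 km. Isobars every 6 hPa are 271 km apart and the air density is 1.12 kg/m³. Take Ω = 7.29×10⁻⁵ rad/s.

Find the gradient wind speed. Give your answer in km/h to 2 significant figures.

43 km/h

Coriolis parameter at 70°S:
f = 2Ω sin φ = 2 × 7.29×10⁻⁵ × sin 70° = 1.37×10⁻⁴ s⁻¹
Pressure gradient: |∂P/∂n| = 600 Pa / 271000 m = 2.21×10⁻³ Pa/m
Geostrophic speed: V_g = |∂P/∂n|/(fρ) = 2.21×10⁻³/(1.37×10⁻⁴ × 1.12) = 14.4 m/s
Around a low, centrifugal force acts outward with Coriolis, so pressure-gradient force balances both:
(1/ρ)|∂P/∂n| = fV + V²/R  →  V² + fR·V − fR·V_g = 0
With fR = 1.37×10⁻⁴ × 397×10³ m = 54.4 m/s:
V = [−fR + √((fR)² + 4 fR V_g)]/2 = [−54.4 + √(54.4² + 4×54.4×14.4)]/2 = 11.8 m/s
Subgeostrophic (V < V_g = 14.4 m/s), as expected around a low.
Converting: 11.8 m/s × 3.6 = 43 km/h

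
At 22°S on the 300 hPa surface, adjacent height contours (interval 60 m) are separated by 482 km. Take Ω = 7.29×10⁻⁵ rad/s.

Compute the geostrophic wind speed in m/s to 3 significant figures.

Coriolis parameter at 22°S:
f = 2Ω sin φ = 2 × 7.29×10⁻⁵ × sin 22° = 5.46×10⁻⁵ s⁻¹
Height gradient: |∂Z/∂n| = 60 m / 482000 m = 1.24×10⁻⁴
On a pressure surface, geostrophic balance gives V_g = (g/f)|∂Z/∂n|:
V_g = 9.81 × 1.24×10⁻⁴ / 5.46×10⁻⁵ = 22.4 m/s

22.4 m/s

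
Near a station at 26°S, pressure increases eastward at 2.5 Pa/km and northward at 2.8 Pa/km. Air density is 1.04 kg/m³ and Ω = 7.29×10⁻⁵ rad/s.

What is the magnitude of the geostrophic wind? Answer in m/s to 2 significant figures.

56 m/s

Coriolis parameter at 26°S:
f = 2Ω sin φ = 2 × 7.29×10⁻⁵ × sin 26° = 6.39×10⁻⁵ s⁻¹
In the Southern Hemisphere f is negative: f = −6.39×10⁻⁵ s⁻¹.
Component geostrophic relations (x east, y north):
u_g = −(1/(fρ)) ∂P/∂y,  v_g = (1/(fρ)) ∂P/∂x
u_g = −(2.8×10⁻³)/(−6.39×10⁻⁵ × 1.04) = 42.1 m/s;  v_g = (2.5×10⁻³)/(−6.39×10⁻⁵ × 1.04) = −37.6 m/s
|V_g| = √(u_g² + v_g²) = 56.5 m/s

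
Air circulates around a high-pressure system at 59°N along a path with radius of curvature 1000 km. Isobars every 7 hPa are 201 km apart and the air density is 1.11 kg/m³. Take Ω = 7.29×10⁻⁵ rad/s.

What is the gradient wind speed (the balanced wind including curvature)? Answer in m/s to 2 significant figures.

Coriolis parameter at 59°N:
f = 2Ω sin φ = 2 × 7.29×10⁻⁵ × sin 59° = 1.25×10⁻⁴ s⁻¹
Pressure gradient: |∂P/∂n| = 700 Pa / 201000 m = 3.48×10⁻³ Pa/m
Geostrophic speed: V_g = |∂P/∂n|/(fρ) = 3.48×10⁻³/(1.25×10⁻⁴ × 1.11) = 25.1 m/s
Around a high, pressure-gradient force acts outward with centrifugal, so Coriolis balances both:
fV = (1/ρ)|∂P/∂n| + V²/R  →  V² − fR·V + fR·V_g = 0
With fR = 1.25×10⁻⁴ × 1000×10³ m = 125 m/s:
V = [fR − √((fR)² − 4 fR V_g)]/2 = [125 − √(125² − 4×125×25.1)]/2 = 34.8 m/s
Supergeostrophic (V > V_g = 25.1 m/s), as expected around a high.

35 m/s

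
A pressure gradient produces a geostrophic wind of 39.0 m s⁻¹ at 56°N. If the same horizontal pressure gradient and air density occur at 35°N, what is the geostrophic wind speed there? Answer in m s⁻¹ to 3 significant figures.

With the same pressure gradient and density, V_g ∝ 1/f ∝ 1/sin φ.
V₂ = V₁ · sin φ₁ / sin φ₂ = 39.0 × sin 56° / sin 35°
V₂ = 39.0 × 0.8290/0.5736 = 56.4 m s⁻¹

56.4 m s⁻¹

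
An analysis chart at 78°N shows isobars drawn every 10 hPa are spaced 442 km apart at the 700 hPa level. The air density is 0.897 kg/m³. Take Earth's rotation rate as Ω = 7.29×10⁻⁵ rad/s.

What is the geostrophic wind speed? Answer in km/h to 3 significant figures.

Coriolis parameter at 78°N:
f = 2Ω sin φ = 2 × 7.29×10⁻⁵ × sin 78° = 1.43×10⁻⁴ s⁻¹
Pressure gradient: |∂P/∂n| = 1000 Pa / 442000 m = 2.26×10⁻³ Pa/m
Geostrophic balance (pressure-gradient force = Coriolis force):
V_g = (1/(fρ)) |∂P/∂n| = 2.26×10⁻³ / (1.43×10⁻⁴ × 0.897) = 17.7 m/s
Converting: 17.7 m/s × 3.6 = 63.7 km/h

63.7 km/h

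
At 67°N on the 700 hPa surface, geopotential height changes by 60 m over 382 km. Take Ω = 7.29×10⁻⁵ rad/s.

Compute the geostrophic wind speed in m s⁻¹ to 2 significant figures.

Coriolis parameter at 67°N:
f = 2Ω sin φ = 2 × 7.29×10⁻⁵ × sin 67° = 1.34×10⁻⁴ s⁻¹
Height gradient: |∂Z/∂n| = 60 m / 382000 m = 1.57×10⁻⁴
On a pressure surface, geostrophic balance gives V_g = (g/f)|∂Z/∂n|:
V_g = 9.81 × 1.57×10⁻⁴ / 1.34×10⁻⁴ = 11.5 m/s

11 m s⁻¹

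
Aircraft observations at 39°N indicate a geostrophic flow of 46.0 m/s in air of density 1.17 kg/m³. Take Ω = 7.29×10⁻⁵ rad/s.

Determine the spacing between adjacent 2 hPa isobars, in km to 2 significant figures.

41 km

Coriolis parameter at 39°N:
f = 2Ω sin φ = 2 × 7.29×10⁻⁵ × sin 39° = 9.18×10⁻⁵ s⁻¹
Geostrophic balance rearranged: |∂P/∂n| = f ρ V_g
|∂P/∂n| = 9.18×10⁻⁵ × 1.17 × 46.0 = 4.94×10⁻³ Pa/m
Isobar spacing: Δn = ΔP/|∂P/∂n| = 200 Pa / 4.94×10⁻³ Pa/m = 40500 m ≈ 41 km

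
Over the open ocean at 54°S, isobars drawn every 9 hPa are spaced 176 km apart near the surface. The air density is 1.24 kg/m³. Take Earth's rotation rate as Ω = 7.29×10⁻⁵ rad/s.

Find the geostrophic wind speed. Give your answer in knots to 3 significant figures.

68.0 knots

Coriolis parameter at 54°S:
f = 2Ω sin φ = 2 × 7.29×10⁻⁵ × sin 54° = 1.18×10⁻⁴ s⁻¹
Pressure gradient: |∂P/∂n| = 900 Pa / 176000 m = 5.11×10⁻³ Pa/m
Geostrophic balance (pressure-gradient force = Coriolis force):
V_g = (1/(fρ)) |∂P/∂n| = 5.11×10⁻³ / (1.18×10⁻⁴ × 1.24) = 35.0 m/s
Converting: 35.0 m/s × 1.944 = 68.0 knots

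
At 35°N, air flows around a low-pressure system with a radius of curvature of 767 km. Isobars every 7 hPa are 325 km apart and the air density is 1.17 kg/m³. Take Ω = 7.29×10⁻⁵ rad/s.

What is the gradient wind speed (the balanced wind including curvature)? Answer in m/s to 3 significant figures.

17.3 m/s

Coriolis parameter at 35°N:
f = 2Ω sin φ = 2 × 7.29×10⁻⁵ × sin 35° = 8.36×10⁻⁵ s⁻¹
Pressure gradient: |∂P/∂n| = 700 Pa / 325000 m = 2.15×10⁻³ Pa/m
Geostrophic speed: V_g = |∂P/∂n|/(fρ) = 2.15×10⁻³/(8.36×10⁻⁵ × 1.17) = 22.0 m/s
Around a low, centrifugal force acts outward with Coriolis, so pressure-gradient force balances both:
(1/ρ)|∂P/∂n| = fV + V²/R  →  V² + fR·V − fR·V_g = 0
With fR = 8.36×10⁻⁵ × 767×10³ m = 64.1 m/s:
V = [−fR + √((fR)² + 4 fR V_g)]/2 = [−64.1 + √(64.1² + 4×64.1×22)]/2 = 17.3 m/s
Subgeostrophic (V < V_g = 22 m/s), as expected around a low.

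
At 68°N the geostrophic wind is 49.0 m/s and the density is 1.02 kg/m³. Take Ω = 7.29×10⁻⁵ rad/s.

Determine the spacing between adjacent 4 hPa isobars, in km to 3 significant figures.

Coriolis parameter at 68°N:
f = 2Ω sin φ = 2 × 7.29×10⁻⁵ × sin 68° = 1.35×10⁻⁴ s⁻¹
Geostrophic balance rearranged: |∂P/∂n| = f ρ V_g
|∂P/∂n| = 1.35×10⁻⁴ × 1.02 × 49.0 = 6.76×10⁻³ Pa/m
Isobar spacing: Δn = ΔP/|∂P/∂n| = 400 Pa / 6.76×10⁻³ Pa/m = 59203 m ≈ 59.2 km

59.2 km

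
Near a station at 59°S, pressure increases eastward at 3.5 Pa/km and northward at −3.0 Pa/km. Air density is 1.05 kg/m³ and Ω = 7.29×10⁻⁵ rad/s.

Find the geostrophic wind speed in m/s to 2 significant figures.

35 m/s

Coriolis parameter at 59°S:
f = 2Ω sin φ = 2 × 7.29×10⁻⁵ × sin 59° = 1.25×10⁻⁴ s⁻¹
In the Southern Hemisphere f is negative: f = −1.25×10⁻⁴ s⁻¹.
Component geostrophic relations (x east, y north):
u_g = −(1/(fρ)) ∂P/∂y,  v_g = (1/(fρ)) ∂P/∂x
u_g = −(−3.0×10⁻³)/(−1.25×10⁻⁴ × 1.05) = −22.9 m/s;  v_g = (3.5×10⁻³)/(−1.25×10⁻⁴ × 1.05) = −26.7 m/s
|V_g| = √(u_g² + v_g²) = 35.1 m/s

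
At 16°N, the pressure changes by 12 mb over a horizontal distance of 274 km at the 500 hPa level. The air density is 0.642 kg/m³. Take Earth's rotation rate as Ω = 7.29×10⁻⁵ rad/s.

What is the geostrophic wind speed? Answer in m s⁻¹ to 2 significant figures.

Coriolis parameter at 16°N:
f = 2Ω sin φ = 2 × 7.29×10⁻⁵ × sin 16° = 4.02×10⁻⁵ s⁻¹
Pressure gradient: |∂P/∂n| = 1200 Pa / 274000 m = 4.38×10⁻³ Pa/m
Geostrophic balance (pressure-gradient force = Coriolis force):
V_g = (1/(fρ)) |∂P/∂n| = 4.38×10⁻³ / (4.02×10⁻⁵ × 0.642) = 170 m/s

170 m s⁻¹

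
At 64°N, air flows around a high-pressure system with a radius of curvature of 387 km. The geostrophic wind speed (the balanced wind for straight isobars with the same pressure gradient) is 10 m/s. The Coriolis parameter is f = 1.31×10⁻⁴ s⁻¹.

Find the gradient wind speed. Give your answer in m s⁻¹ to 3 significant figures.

Around a high, pressure-gradient force acts outward with centrifugal, so Coriolis balances both:
fV = (1/ρ)|∂P/∂n| + V²/R  →  V² − fR·V + fR·V_g = 0
With fR = 1.31×10⁻⁴ × 387×10³ m = 50.7 m/s:
V = [fR − √((fR)² − 4 fR V_g)]/2 = [50.7 − √(50.7² − 4×50.7×10)]/2 = 13.7 m/s
Supergeostrophic (V > V_g = 10 m/s), as expected around a high.

13.7 m s⁻¹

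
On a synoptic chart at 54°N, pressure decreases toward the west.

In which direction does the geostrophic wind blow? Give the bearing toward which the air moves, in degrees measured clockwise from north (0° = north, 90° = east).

000°

The pressure-gradient force points toward the west (bearing 270°).
Geostrophic balance: in the Northern Hemisphere the Coriolis force deflects motion to the right, so the geostrophic wind blows 90° to the right of the pressure-gradient force (low pressure on the left).
Rotating 270° by 90° clockwise gives 000° — the wind blows toward the north.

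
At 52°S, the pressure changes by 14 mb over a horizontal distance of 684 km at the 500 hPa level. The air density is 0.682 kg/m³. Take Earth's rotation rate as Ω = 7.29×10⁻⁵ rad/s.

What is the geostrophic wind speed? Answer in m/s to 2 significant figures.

26 m/s

Coriolis parameter at 52°S:
f = 2Ω sin φ = 2 × 7.29×10⁻⁵ × sin 52° = 1.15×10⁻⁴ s⁻¹
Pressure gradient: |∂P/∂n| = 1400 Pa / 684000 m = 2.05×10⁻³ Pa/m
Geostrophic balance (pressure-gradient force = Coriolis force):
V_g = (1/(fρ)) |∂P/∂n| = 2.05×10⁻³ / (1.15×10⁻⁴ × 0.682) = 26.1 m/s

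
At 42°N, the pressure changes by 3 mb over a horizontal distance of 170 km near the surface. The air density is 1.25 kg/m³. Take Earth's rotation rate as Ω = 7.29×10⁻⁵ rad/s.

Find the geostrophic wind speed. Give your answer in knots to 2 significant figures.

Coriolis parameter at 42°N:
f = 2Ω sin φ = 2 × 7.29×10⁻⁵ × sin 42° = 9.76×10⁻⁵ s⁻¹
Pressure gradient: |∂P/∂n| = 300 Pa / 170000 m = 1.76×10⁻³ Pa/m
Geostrophic balance (pressure-gradient force = Coriolis force):
V_g = (1/(fρ)) |∂P/∂n| = 1.76×10⁻³ / (9.76×10⁻⁵ × 1.25) = 14.5 m/s
Converting: 14.5 m/s × 1.944 = 28 knots

28 knots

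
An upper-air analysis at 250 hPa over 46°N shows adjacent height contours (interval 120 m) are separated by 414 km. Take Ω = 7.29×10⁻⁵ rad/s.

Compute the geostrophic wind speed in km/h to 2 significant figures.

Coriolis parameter at 46°N:
f = 2Ω sin φ = 2 × 7.29×10⁻⁵ × sin 46° = 1.05×10⁻⁴ s⁻¹
Height gradient: |∂Z/∂n| = 120 m / 414000 m = 2.90×10⁻⁴
On a pressure surface, geostrophic balance gives V_g = (g/f)|∂Z/∂n|:
V_g = 9.81 × 2.90×10⁻⁴ / 1.05×10⁻⁴ = 27.1 m/s
Converting: 27.1 m/s × 3.6 = 98 km/h

98 km/h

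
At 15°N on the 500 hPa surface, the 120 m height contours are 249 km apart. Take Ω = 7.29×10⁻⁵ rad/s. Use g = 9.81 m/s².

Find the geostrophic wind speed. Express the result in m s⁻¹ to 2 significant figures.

Coriolis parameter at 15°N:
f = 2Ω sin φ = 2 × 7.29×10⁻⁵ × sin 15° = 3.77×10⁻⁵ s⁻¹
Height gradient: |∂Z/∂n| = 120 m / 249000 m = 4.82×10⁻⁴
On a pressure surface, geostrophic balance gives V_g = (g/f)|∂Z/∂n|:
V_g = 9.81 × 4.82×10⁻⁴ / 3.77×10⁻⁵ = 125 m/s

130 m s⁻¹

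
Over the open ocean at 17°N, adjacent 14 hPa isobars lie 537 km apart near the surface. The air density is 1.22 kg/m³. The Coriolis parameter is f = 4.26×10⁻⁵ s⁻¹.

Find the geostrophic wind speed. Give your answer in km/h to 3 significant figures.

181 km/h

Pressure gradient: |∂P/∂n| = 1400 Pa / 537000 m = 2.61×10⁻³ Pa/m
Geostrophic balance (pressure-gradient force = Coriolis force):
V_g = (1/(fρ)) |∂P/∂n| = 2.61×10⁻³ / (4.26×10⁻⁵ × 1.22) = 50.2 m/s
Converting: 50.2 m/s × 3.6 = 181 km/h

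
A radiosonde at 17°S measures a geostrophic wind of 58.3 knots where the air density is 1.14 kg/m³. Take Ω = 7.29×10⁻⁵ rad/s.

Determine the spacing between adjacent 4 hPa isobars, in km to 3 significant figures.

Coriolis parameter at 17°S:
f = 2Ω sin φ = 2 × 7.29×10⁻⁵ × sin 17° = 4.26×10⁻⁵ s⁻¹
Wind speed in SI: 58.3 knots = 30.0 m/s
Geostrophic balance rearranged: |∂P/∂n| = f ρ V_g
|∂P/∂n| = 4.26×10⁻⁵ × 1.14 × 30.0 = 1.46×10⁻³ Pa/m
Isobar spacing: Δn = ΔP/|∂P/∂n| = 400 Pa / 1.46×10⁻³ Pa/m = 274445 m ≈ 274 km

274 km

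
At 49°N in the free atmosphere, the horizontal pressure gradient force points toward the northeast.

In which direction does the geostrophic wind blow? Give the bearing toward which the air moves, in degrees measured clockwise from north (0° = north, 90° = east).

135°

The pressure-gradient force points toward the northeast (bearing 045°).
Geostrophic balance: in the Northern Hemisphere the Coriolis force deflects motion to the right, so the geostrophic wind blows 90° to the right of the pressure-gradient force (low pressure on the left).
Rotating 045° by 90° clockwise gives 135° — the wind blows toward the southeast.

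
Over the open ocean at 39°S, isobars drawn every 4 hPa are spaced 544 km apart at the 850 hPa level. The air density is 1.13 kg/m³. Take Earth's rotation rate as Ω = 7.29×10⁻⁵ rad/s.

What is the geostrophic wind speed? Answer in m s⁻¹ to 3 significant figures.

7.09 m s⁻¹

Coriolis parameter at 39°S:
f = 2Ω sin φ = 2 × 7.29×10⁻⁵ × sin 39° = 9.18×10⁻⁵ s⁻¹
Pressure gradient: |∂P/∂n| = 400 Pa / 544000 m = 7.35×10⁻⁴ Pa/m
Geostrophic balance (pressure-gradient force = Coriolis force):
V_g = (1/(fρ)) |∂P/∂n| = 7.35×10⁻⁴ / (9.18×10⁻⁵ × 1.13) = 7.09 m/s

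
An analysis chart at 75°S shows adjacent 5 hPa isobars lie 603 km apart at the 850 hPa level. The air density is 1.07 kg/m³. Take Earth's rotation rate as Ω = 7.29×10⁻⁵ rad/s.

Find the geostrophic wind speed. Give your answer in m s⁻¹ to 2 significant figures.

5.5 m s⁻¹

Coriolis parameter at 75°S:
f = 2Ω sin φ = 2 × 7.29×10⁻⁵ × sin 75° = 1.41×10⁻⁴ s⁻¹
Pressure gradient: |∂P/∂n| = 500 Pa / 603000 m = 8.29×10⁻⁴ Pa/m
Geostrophic balance (pressure-gradient force = Coriolis force):
V_g = (1/(fρ)) |∂P/∂n| = 8.29×10⁻⁴ / (1.41×10⁻⁴ × 1.07) = 5.50 m/s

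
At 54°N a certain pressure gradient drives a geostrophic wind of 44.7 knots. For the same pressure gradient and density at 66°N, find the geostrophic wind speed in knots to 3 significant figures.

With the same pressure gradient and density, V_g ∝ 1/f ∝ 1/sin φ.
V₂ = V₁ · sin φ₁ / sin φ₂ = 44.7 × sin 54° / sin 66°
V₂ = 44.7 × 0.8090/0.9135 = 39.6 knots

39.6 knots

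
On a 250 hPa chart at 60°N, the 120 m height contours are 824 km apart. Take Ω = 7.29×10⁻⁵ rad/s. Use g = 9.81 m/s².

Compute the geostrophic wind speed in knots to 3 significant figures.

22.0 knots

Coriolis parameter at 60°N:
f = 2Ω sin φ = 2 × 7.29×10⁻⁵ × sin 60° = 1.26×10⁻⁴ s⁻¹
Height gradient: |∂Z/∂n| = 120 m / 824000 m = 1.46×10⁻⁴
On a pressure surface, geostrophic balance gives V_g = (g/f)|∂Z/∂n|:
V_g = 9.81 × 1.46×10⁻⁴ / 1.26×10⁻⁴ = 11.3 m/s
Converting: 11.3 m/s × 1.944 = 22.0 knots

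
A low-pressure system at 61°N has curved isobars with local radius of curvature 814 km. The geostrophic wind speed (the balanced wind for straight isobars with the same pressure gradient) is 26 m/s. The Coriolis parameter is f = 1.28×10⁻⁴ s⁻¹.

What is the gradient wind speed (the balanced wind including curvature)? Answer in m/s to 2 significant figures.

22 m/s

Around a low, centrifugal force acts outward with Coriolis, so pressure-gradient force balances both:
(1/ρ)|∂P/∂n| = fV + V²/R  →  V² + fR·V − fR·V_g = 0
With fR = 1.28×10⁻⁴ × 814×10³ m = 104 m/s:
V = [−fR + √((fR)² + 4 fR V_g)]/2 = [−104 + √(104² + 4×104×26)]/2 = 21.5 m/s
Subgeostrophic (V < V_g = 26 m/s), as expected around a low.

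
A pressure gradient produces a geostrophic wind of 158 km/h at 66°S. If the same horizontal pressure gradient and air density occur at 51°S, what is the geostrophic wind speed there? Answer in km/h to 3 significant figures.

186 km/h

With the same pressure gradient and density, V_g ∝ 1/f ∝ 1/sin φ.
V₂ = V₁ · sin φ₁ / sin φ₂ = 158 × sin 66° / sin 51°
V₂ = 158 × 0.9135/0.7771 = 186 km/h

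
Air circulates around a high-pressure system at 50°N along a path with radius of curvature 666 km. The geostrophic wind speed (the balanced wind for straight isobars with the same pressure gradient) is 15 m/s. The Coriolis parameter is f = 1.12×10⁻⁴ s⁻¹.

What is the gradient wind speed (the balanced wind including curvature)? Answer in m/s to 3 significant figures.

Around a high, pressure-gradient force acts outward with centrifugal, so Coriolis balances both:
fV = (1/ρ)|∂P/∂n| + V²/R  →  V² − fR·V + fR·V_g = 0
With fR = 1.12×10⁻⁴ × 666×10³ m = 74.6 m/s:
V = [fR − √((fR)² − 4 fR V_g)]/2 = [74.6 − √(74.6² − 4×74.6×15)]/2 = 20.8 m/s
Supergeostrophic (V > V_g = 15 m/s), as expected around a high.

20.8 m/s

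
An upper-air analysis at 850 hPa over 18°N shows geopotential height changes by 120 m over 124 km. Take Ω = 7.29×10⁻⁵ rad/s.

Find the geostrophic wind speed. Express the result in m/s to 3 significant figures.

Coriolis parameter at 18°N:
f = 2Ω sin φ = 2 × 7.29×10⁻⁵ × sin 18° = 4.51×10⁻⁵ s⁻¹
Height gradient: |∂Z/∂n| = 120 m / 124000 m = 9.68×10⁻⁴
On a pressure surface, geostrophic balance gives V_g = (g/f)|∂Z/∂n|:
V_g = 9.81 × 9.68×10⁻⁴ / 4.51×10⁻⁵ = 211 m/s

211 m/s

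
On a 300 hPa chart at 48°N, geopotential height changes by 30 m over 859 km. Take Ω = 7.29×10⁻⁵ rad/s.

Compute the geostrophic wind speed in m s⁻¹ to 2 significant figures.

3.2 m s⁻¹

Coriolis parameter at 48°N:
f = 2Ω sin φ = 2 × 7.29×10⁻⁵ × sin 48° = 1.08×10⁻⁴ s⁻¹
Height gradient: |∂Z/∂n| = 30 m / 859000 m = 3.49×10⁻⁵
On a pressure surface, geostrophic balance gives V_g = (g/f)|∂Z/∂n|:
V_g = 9.81 × 3.49×10⁻⁵ / 1.08×10⁻⁴ = 3.16 m/s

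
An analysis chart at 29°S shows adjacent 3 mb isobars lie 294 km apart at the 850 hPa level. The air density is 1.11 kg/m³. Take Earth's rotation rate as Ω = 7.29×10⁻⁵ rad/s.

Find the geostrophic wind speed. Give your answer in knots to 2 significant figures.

Coriolis parameter at 29°S:
f = 2Ω sin φ = 2 × 7.29×10⁻⁵ × sin 29° = 7.07×10⁻⁵ s⁻¹
Pressure gradient: |∂P/∂n| = 300 Pa / 294000 m = 1.02×10⁻³ Pa/m
Geostrophic balance (pressure-gradient force = Coriolis force):
V_g = (1/(fρ)) |∂P/∂n| = 1.02×10⁻³ / (7.07×10⁻⁵ × 1.11) = 13.0 m/s
Converting: 13.0 m/s × 1.944 = 25 knots

25 knots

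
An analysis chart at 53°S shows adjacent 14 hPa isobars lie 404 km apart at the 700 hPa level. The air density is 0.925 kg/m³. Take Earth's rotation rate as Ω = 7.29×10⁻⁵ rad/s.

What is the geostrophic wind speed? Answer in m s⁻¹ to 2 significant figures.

32 m s⁻¹

Coriolis parameter at 53°S:
f = 2Ω sin φ = 2 × 7.29×10⁻⁵ × sin 53° = 1.16×10⁻⁴ s⁻¹
Pressure gradient: |∂P/∂n| = 1400 Pa / 404000 m = 3.47×10⁻³ Pa/m
Geostrophic balance (pressure-gradient force = Coriolis force):
V_g = (1/(fρ)) |∂P/∂n| = 3.47×10⁻³ / (1.16×10⁻⁴ × 0.925) = 32.2 m/s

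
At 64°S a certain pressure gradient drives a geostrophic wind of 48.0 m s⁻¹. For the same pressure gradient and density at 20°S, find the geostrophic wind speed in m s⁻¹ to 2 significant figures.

With the same pressure gradient and density, V_g ∝ 1/f ∝ 1/sin φ.
V₂ = V₁ · sin φ₁ / sin φ₂ = 48.0 × sin 64° / sin 20°
V₂ = 48.0 × 0.8988/0.3420 = 130 m s⁻¹

130 m s⁻¹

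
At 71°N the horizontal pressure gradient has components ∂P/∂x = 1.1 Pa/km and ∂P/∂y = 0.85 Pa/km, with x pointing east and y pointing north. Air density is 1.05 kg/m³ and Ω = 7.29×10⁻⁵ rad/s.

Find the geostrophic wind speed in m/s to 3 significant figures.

9.60 m/s

Coriolis parameter at 71°N:
f = 2Ω sin φ = 2 × 7.29×10⁻⁵ × sin 71° = 1.38×10⁻⁴ s⁻¹
Component geostrophic relations (x east, y north):
u_g = −(1/(fρ)) ∂P/∂y,  v_g = (1/(fρ)) ∂P/∂x
u_g = −(0.85×10⁻³)/(1.38×10⁻⁴ × 1.05) = −5.87 m/s;  v_g = (1.1×10⁻³)/(1.38×10⁻⁴ × 1.05) = 7.60 m/s
|V_g| = √(u_g² + v_g²) = 9.60 m/s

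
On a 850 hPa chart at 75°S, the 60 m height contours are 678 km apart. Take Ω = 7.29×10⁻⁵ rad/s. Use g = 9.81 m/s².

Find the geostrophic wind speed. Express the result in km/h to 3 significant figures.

Coriolis parameter at 75°S:
f = 2Ω sin φ = 2 × 7.29×10⁻⁵ × sin 75° = 1.41×10⁻⁴ s⁻¹
Height gradient: |∂Z/∂n| = 60 m / 678000 m = 8.85×10⁻⁵
On a pressure surface, geostrophic balance gives V_g = (g/f)|∂Z/∂n|:
V_g = 9.81 × 8.85×10⁻⁵ / 1.41×10⁻⁴ = 6.16 m/s
Converting: 6.16 m/s × 3.6 = 22.2 km/h

22.2 km/h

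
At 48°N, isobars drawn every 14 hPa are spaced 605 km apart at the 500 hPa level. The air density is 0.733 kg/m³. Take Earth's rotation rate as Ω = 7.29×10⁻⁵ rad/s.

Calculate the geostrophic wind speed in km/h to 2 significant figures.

Coriolis parameter at 48°N:
f = 2Ω sin φ = 2 × 7.29×10⁻⁵ × sin 48° = 1.08×10⁻⁴ s⁻¹
Pressure gradient: |∂P/∂n| = 1400 Pa / 605000 m = 2.31×10⁻³ Pa/m
Geostrophic balance (pressure-gradient force = Coriolis force):
V_g = (1/(fρ)) |∂P/∂n| = 2.31×10⁻³ / (1.08×10⁻⁴ × 0.733) = 29.1 m/s
Converting: 29.1 m/s × 3.6 = 100 km/h

100 km/h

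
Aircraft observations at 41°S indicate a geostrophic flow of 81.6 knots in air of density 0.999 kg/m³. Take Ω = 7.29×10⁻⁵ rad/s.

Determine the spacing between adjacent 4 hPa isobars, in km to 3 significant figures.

Coriolis parameter at 41°S:
f = 2Ω sin φ = 2 × 7.29×10⁻⁵ × sin 41° = 9.57×10⁻⁵ s⁻¹
Wind speed in SI: 81.6 knots = 42.0 m/s
Geostrophic balance rearranged: |∂P/∂n| = f ρ V_g
|∂P/∂n| = 9.57×10⁻⁵ × 0.999 × 42.0 = 4.01×10⁻³ Pa/m
Isobar spacing: Δn = ΔP/|∂P/∂n| = 400 Pa / 4.01×10⁻³ Pa/m = 99716 m ≈ 99.7 km

99.7 km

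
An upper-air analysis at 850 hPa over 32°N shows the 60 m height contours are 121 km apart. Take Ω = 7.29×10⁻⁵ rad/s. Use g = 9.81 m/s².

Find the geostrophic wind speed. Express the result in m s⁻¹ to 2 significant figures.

Coriolis parameter at 32°N:
f = 2Ω sin φ = 2 × 7.29×10⁻⁵ × sin 32° = 7.73×10⁻⁵ s⁻¹
Height gradient: |∂Z/∂n| = 60 m / 121000 m = 4.96×10⁻⁴
On a pressure surface, geostrophic balance gives V_g = (g/f)|∂Z/∂n|:
V_g = 9.81 × 4.96×10⁻⁴ / 7.73×10⁻⁵ = 63.0 m/s

63 m s⁻¹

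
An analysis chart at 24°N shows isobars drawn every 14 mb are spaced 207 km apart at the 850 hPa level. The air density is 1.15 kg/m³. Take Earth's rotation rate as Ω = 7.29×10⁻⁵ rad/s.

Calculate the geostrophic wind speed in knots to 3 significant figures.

193 knots

Coriolis parameter at 24°N:
f = 2Ω sin φ = 2 × 7.29×10⁻⁵ × sin 24° = 5.93×10⁻⁵ s⁻¹
Pressure gradient: |∂P/∂n| = 1400 Pa / 207000 m = 6.76×10⁻³ Pa/m
Geostrophic balance (pressure-gradient force = Coriolis force):
V_g = (1/(fρ)) |∂P/∂n| = 6.76×10⁻³ / (5.93×10⁻⁵ × 1.15) = 99.2 m/s
Converting: 99.2 m/s × 1.944 = 193 knots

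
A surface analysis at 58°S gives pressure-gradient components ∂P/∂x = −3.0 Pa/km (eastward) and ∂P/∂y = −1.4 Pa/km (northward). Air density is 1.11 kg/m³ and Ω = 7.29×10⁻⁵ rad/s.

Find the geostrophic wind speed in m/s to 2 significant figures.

Coriolis parameter at 58°S:
f = 2Ω sin φ = 2 × 7.29×10⁻⁵ × sin 58° = 1.24×10⁻⁴ s⁻¹
In the Southern Hemisphere f is negative: f = −1.24×10⁻⁴ s⁻¹.
Component geostrophic relations (x east, y north):
u_g = −(1/(fρ)) ∂P/∂y,  v_g = (1/(fρ)) ∂P/∂x
u_g = −(−1.4×10⁻³)/(−1.24×10⁻⁴ × 1.11) = −10.2 m/s;  v_g = (−3.0×10⁻³)/(−1.24×10⁻⁴ × 1.11) = 21.9 m/s
|V_g| = √(u_g² + v_g²) = 24.1 m/s

24 m/s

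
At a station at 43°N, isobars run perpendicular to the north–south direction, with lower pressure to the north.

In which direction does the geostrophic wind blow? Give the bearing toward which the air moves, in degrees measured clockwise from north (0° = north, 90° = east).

090°

The pressure-gradient force points toward the north (bearing 000°).
Geostrophic balance: in the Northern Hemisphere the Coriolis force deflects motion to the right, so the geostrophic wind blows 90° to the right of the pressure-gradient force (low pressure on the left).
Rotating 000° by 90° clockwise gives 090° — the wind blows toward the east.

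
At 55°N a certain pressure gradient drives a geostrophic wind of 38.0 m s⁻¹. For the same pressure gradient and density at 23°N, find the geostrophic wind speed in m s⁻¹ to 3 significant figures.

With the same pressure gradient and density, V_g ∝ 1/f ∝ 1/sin φ.
V₂ = V₁ · sin φ₁ / sin φ₂ = 38.0 × sin 55° / sin 23°
V₂ = 38.0 × 0.8192/0.3907 = 79.7 m s⁻¹

79.7 m s⁻¹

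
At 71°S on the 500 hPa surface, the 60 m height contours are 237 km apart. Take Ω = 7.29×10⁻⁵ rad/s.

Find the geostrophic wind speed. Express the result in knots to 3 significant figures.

Coriolis parameter at 71°S:
f = 2Ω sin φ = 2 × 7.29×10⁻⁵ × sin 71° = 1.38×10⁻⁴ s⁻¹
Height gradient: |∂Z/∂n| = 60 m / 237000 m = 2.53×10⁻⁴
On a pressure surface, geostrophic balance gives V_g = (g/f)|∂Z/∂n|:
V_g = 9.81 × 2.53×10⁻⁴ / 1.38×10⁻⁴ = 18.0 m/s
Converting: 18.0 m/s × 1.944 = 35.0 knots

35.0 knots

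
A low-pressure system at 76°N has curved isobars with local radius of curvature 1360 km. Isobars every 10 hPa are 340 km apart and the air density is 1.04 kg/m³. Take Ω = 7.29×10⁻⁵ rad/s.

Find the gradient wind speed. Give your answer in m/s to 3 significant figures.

Coriolis parameter at 76°N:
f = 2Ω sin φ = 2 × 7.29×10⁻⁵ × sin 76° = 1.41×10⁻⁴ s⁻¹
Pressure gradient: |∂P/∂n| = 1000 Pa / 340000 m = 2.94×10⁻³ Pa/m
Geostrophic speed: V_g = |∂P/∂n|/(fρ) = 2.94×10⁻³/(1.41×10⁻⁴ × 1.04) = 20.0 m/s
Around a low, centrifugal force acts outward with Coriolis, so pressure-gradient force balances both:
(1/ρ)|∂P/∂n| = fV + V²/R  →  V² + fR·V − fR·V_g = 0
With fR = 1.41×10⁻⁴ × 1360×10³ m = 192 m/s:
V = [−fR + √((fR)² + 4 fR V_g)]/2 = [−192 + √(192² + 4×192×20)]/2 = 18.3 m/s
Subgeostrophic (V < V_g = 20 m/s), as expected around a low.

18.3 m/s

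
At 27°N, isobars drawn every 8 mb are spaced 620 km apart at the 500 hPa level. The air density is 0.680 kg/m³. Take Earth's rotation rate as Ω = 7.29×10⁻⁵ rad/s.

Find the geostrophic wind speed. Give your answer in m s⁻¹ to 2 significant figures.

Coriolis parameter at 27°N:
f = 2Ω sin φ = 2 × 7.29×10⁻⁵ × sin 27° = 6.62×10⁻⁵ s⁻¹
Pressure gradient: |∂P/∂n| = 800 Pa / 620000 m = 1.29×10⁻³ Pa/m
Geostrophic balance (pressure-gradient force = Coriolis force):
V_g = (1/(fρ)) |∂P/∂n| = 1.29×10⁻³ / (6.62×10⁻⁵ × 0.680) = 28.7 m/s

29 m s⁻¹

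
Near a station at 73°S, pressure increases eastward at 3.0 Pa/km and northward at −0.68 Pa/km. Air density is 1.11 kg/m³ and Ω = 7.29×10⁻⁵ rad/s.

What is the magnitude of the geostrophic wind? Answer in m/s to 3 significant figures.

Coriolis parameter at 73°S:
f = 2Ω sin φ = 2 × 7.29×10⁻⁵ × sin 73° = 1.39×10⁻⁴ s⁻¹
In the Southern Hemisphere f is negative: f = −1.39×10⁻⁴ s⁻¹.
Component geostrophic relations (x east, y north):
u_g = −(1/(fρ)) ∂P/∂y,  v_g = (1/(fρ)) ∂P/∂x
u_g = −(−0.68×10⁻³)/(−1.39×10⁻⁴ × 1.11) = −4.39 m/s;  v_g = (3.0×10⁻³)/(−1.39×10⁻⁴ × 1.11) = −19.4 m/s
|V_g| = √(u_g² + v_g²) = 19.9 m/s

19.9 m/s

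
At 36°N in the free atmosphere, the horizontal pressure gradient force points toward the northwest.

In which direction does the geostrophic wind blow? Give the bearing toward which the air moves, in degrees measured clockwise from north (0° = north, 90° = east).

045°

The pressure-gradient force points toward the northwest (bearing 315°).
Geostrophic balance: in the Northern Hemisphere the Coriolis force deflects motion to the right, so the geostrophic wind blows 90° to the right of the pressure-gradient force (low pressure on the left).
Rotating 315° by 90° clockwise gives 045° — the wind blows toward the northeast.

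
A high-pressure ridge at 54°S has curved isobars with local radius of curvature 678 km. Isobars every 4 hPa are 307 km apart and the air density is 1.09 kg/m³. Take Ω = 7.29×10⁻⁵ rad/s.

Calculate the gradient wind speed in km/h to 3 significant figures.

42.9 km/h

Coriolis parameter at 54°S:
f = 2Ω sin φ = 2 × 7.29×10⁻⁵ × sin 54° = 1.18×10⁻⁴ s⁻¹
Pressure gradient: |∂P/∂n| = 400 Pa / 307000 m = 1.30×10⁻³ Pa/m
Geostrophic speed: V_g = |∂P/∂n|/(fρ) = 1.30×10⁻³/(1.18×10⁻⁴ × 1.09) = 10.1 m/s
Around a high, pressure-gradient force acts outward with centrifugal, so Coriolis balances both:
fV = (1/ρ)|∂P/∂n| + V²/R  →  V² − fR·V + fR·V_g = 0
With fR = 1.18×10⁻⁴ × 678×10³ m = 80.0 m/s:
V = [fR − √((fR)² − 4 fR V_g)]/2 = [80.0 − √(80.0² − 4×80.0×10.1)]/2 = 11.9 m/s
Supergeostrophic (V > V_g = 10.1 m/s), as expected around a high.
Converting: 11.9 m/s × 3.6 = 42.9 km/h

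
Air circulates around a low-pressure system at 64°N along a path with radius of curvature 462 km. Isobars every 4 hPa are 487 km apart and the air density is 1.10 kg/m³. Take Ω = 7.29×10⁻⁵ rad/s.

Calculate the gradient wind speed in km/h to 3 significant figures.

Coriolis parameter at 64°N:
f = 2Ω sin φ = 2 × 7.29×10⁻⁵ × sin 64° = 1.31×10⁻⁴ s⁻¹
Pressure gradient: |∂P/∂n| = 400 Pa / 487000 m = 8.21×10⁻⁴ Pa/m
Geostrophic speed: V_g = |∂P/∂n|/(fρ) = 8.21×10⁻⁴/(1.31×10⁻⁴ × 1.10) = 5.70 m/s
Around a low, centrifugal force acts outward with Coriolis, so pressure-gradient force balances both:
(1/ρ)|∂P/∂n| = fV + V²/R  →  V² + fR·V − fR·V_g = 0
With fR = 1.31×10⁻⁴ × 462×10³ m = 60.5 m/s:
V = [−fR + √((fR)² + 4 fR V_g)]/2 = [−60.5 + √(60.5² + 4×60.5×5.7)]/2 = 5.24 m/s
Subgeostrophic (V < V_g = 5.7 m/s), as expected around a low.
Converting: 5.24 m/s × 3.6 = 18.9 km/h

18.9 km/h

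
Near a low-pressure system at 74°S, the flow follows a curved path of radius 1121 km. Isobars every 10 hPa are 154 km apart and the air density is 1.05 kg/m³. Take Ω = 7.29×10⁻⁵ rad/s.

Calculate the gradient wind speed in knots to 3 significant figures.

69.8 knots

Coriolis parameter at 74°S:
f = 2Ω sin φ = 2 × 7.29×10⁻⁵ × sin 74° = 1.40×10⁻⁴ s⁻¹
Pressure gradient: |∂P/∂n| = 1000 Pa / 154000 m = 6.49×10⁻³ Pa/m
Geostrophic speed: V_g = |∂P/∂n|/(fρ) = 6.49×10⁻³/(1.40×10⁻⁴ × 1.05) = 44.1 m/s
Around a low, centrifugal force acts outward with Coriolis, so pressure-gradient force balances both:
(1/ρ)|∂P/∂n| = fV + V²/R  →  V² + fR·V − fR·V_g = 0
With fR = 1.40×10⁻⁴ × 1121×10³ m = 157 m/s:
V = [−fR + √((fR)² + 4 fR V_g)]/2 = [−157 + √(157² + 4×157×44.1)]/2 = 35.9 m/s
Subgeostrophic (V < V_g = 44.1 m/s), as expected around a low.
Converting: 35.9 m/s × 1.944 = 69.8 knots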